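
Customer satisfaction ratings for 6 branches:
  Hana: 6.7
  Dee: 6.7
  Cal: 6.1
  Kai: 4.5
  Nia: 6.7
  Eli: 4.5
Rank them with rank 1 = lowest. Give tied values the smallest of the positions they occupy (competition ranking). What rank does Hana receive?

4

Sorted (ascending): 4.5, 4.5, 6.1, 6.7, 6.7, 6.7
The 2 values of 4.5 occupy positions 1–2 → each gets rank 1.
The 3 values of 6.7 occupy positions 4–6 → each gets rank 4.
Hana has value 6.7 → rank 4.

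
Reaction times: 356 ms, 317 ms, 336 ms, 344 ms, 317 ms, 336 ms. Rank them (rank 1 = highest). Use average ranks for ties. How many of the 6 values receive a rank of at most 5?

4

Sorted (descending): 356, 344, 336, 336, 317, 317
The 2 values of 336 occupy positions 3–4 → average rank (3+4)/2 = 3.5.
The 2 values of 317 occupy positions 5–6 → average rank (5+6)/2 = 5.5.
Ranks ≤ 5: {1, 2, 3.5, 3.5} → 4 values.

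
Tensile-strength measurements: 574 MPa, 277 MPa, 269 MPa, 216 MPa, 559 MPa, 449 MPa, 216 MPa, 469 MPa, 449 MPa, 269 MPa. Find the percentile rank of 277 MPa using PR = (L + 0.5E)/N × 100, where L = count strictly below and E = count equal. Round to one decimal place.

N = 10.
Strictly below 277: 4. Equal to 277: 1.
PR = (4 + 0.5·1)/10 × 100 = 45.0

45.0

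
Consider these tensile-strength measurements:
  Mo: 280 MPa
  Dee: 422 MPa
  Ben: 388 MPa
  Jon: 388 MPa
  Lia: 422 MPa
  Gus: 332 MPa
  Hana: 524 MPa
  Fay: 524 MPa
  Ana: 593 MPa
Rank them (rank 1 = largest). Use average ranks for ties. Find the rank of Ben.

Sorted (descending): 593, 524, 524, 422, 422, 388, 388, 332, 280
The 2 values of 524 occupy positions 2–3 → average rank (2+3)/2 = 2.5.
The 2 values of 422 occupy positions 4–5 → average rank (4+5)/2 = 4.5.
The 2 values of 388 occupy positions 6–7 → average rank (6+7)/2 = 6.5.
Ben has value 388 MPa → rank 6.5.

6.5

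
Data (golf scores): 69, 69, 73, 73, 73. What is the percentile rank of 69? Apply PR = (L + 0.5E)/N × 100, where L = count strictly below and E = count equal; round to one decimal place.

20.0

N = 5.
Strictly below 69: 0. Equal to 69: 2.
PR = (0 + 0.5·2)/5 × 100 = 20.0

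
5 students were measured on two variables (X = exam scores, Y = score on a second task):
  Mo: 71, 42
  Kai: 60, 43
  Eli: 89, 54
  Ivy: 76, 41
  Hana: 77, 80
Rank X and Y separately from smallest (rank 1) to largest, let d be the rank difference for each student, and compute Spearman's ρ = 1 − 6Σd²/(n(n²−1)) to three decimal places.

0.500

Ranks of variable 1: 2, 1, 5, 3, 4
Ranks of variable 2: 2, 3, 4, 1, 5
d = r₁ − r₂: 0, -2, 1, 2, -1
d²: 0, 4, 1, 4, 1; Σd² = 10
ρ = 1 − 6·10/(5·24) = 1 − 60/120 = 0.500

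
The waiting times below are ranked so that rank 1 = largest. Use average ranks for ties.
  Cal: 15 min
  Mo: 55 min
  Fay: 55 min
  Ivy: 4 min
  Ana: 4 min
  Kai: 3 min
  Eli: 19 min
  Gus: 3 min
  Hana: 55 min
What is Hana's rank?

2

Sorted (descending): 55, 55, 55, 19, 15, 4, 4, 3, 3
The 3 values of 55 occupy positions 1–3 → average rank 2.
The 2 values of 4 occupy positions 6–7 → average rank (6+7)/2 = 6.5.
The 2 values of 3 occupy positions 8–9 → average rank (8+9)/2 = 8.5.
Hana has value 55 min → rank 2.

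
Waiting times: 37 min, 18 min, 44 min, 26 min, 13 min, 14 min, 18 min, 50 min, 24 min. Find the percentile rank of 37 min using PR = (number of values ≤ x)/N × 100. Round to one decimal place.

77.8

N = 9.
Strictly below 37: 6. Equal to 37: 1.
PR = 7/9 × 100 = 77.8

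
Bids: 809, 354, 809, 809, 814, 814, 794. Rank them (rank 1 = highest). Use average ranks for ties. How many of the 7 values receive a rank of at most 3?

2

Sorted (descending): 814, 814, 809, 809, 809, 794, 354
The 2 values of 814 occupy positions 1–2 → average rank (1+2)/2 = 1.5.
The 3 values of 809 occupy positions 3–5 → average rank 4.
Ranks ≤ 3: {1.5, 1.5} → 2 values.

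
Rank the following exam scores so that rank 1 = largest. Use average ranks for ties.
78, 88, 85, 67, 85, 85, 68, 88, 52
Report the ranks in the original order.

6, 1.5, 4, 8, 4, 4, 7, 1.5, 9

Sorted (descending): 88, 88, 85, 85, 85, 78, 68, 67, 52
The 2 values of 88 occupy positions 1–2 → average rank (1+2)/2 = 1.5.
The 3 values of 85 occupy positions 3–5 → average rank 4.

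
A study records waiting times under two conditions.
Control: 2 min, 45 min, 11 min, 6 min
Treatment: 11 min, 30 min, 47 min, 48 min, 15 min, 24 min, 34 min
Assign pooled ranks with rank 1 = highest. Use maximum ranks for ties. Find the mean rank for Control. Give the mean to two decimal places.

8.25

Sorted (descending): 48, 47, 45, 34, 30, 24, 15, 11, 11, 6, 2
The 2 values of 11 occupy positions 8–9 → each gets rank 9.
Control values → pooled ranks: 2→11, 45→3, 11→9, 6→10
Mean rank = (11 + 3 + 9 + 10) / 4 = 8.25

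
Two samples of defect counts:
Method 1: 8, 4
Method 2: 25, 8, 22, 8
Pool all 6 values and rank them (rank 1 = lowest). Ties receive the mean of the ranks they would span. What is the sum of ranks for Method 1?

Sorted (ascending): 4, 8, 8, 8, 22, 25
The 3 values of 8 occupy positions 2–4 → average rank 3.
Method 1 values → pooled ranks: 8→3, 4→1
Rank sum = 3 + 1 = 4

4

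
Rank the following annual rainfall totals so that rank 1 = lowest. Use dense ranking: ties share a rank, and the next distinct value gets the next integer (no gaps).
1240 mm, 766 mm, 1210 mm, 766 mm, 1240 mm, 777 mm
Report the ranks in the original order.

4, 1, 3, 1, 4, 2

Sorted (ascending): 766, 766, 777, 1210, 1240, 1240
The 2 values of 766 share dense rank 1.
The 2 values of 1240 share dense rank 4.
Remaining distinct values take the next consecutive integers.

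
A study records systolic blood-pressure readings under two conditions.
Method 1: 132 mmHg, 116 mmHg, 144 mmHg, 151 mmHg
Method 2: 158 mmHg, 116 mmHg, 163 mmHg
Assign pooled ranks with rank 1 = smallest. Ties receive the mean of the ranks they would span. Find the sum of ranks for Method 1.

13.5

Sorted (ascending): 116, 116, 132, 144, 151, 158, 163
The 2 values of 116 occupy positions 1–2 → average rank (1+2)/2 = 1.5.
Method 1 values → pooled ranks: 132→3, 116→1.5, 144→4, 151→5
Rank sum = 3 + 1.5 + 4 + 5 = 13.5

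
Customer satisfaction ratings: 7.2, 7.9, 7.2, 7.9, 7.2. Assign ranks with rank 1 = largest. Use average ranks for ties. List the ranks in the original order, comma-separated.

4, 1.5, 4, 1.5, 4

Sorted (descending): 7.9, 7.9, 7.2, 7.2, 7.2
The 2 values of 7.9 occupy positions 1–2 → average rank (1+2)/2 = 1.5.
The 3 values of 7.2 occupy positions 3–5 → average rank 4.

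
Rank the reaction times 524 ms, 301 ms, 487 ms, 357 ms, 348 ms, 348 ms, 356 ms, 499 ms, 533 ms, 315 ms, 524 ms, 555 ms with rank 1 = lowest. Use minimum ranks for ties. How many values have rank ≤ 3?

4

Sorted (ascending): 301, 315, 348, 348, 356, 357, 487, 499, 524, 524, 533, 555
The 2 values of 348 occupy positions 3–4 → each gets rank 3.
The 2 values of 524 occupy positions 9–10 → each gets rank 9.
Ranks ≤ 3: {1, 2, 3, 3} → 4 values.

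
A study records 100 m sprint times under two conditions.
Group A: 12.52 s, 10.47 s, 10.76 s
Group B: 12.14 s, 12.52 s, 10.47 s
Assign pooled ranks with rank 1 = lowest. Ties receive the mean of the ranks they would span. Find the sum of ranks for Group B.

11

Sorted (ascending): 10.47, 10.47, 10.76, 12.14, 12.52, 12.52
The 2 values of 10.47 occupy positions 1–2 → average rank (1+2)/2 = 1.5.
The 2 values of 12.52 occupy positions 5–6 → average rank (5+6)/2 = 5.5.
Group B values → pooled ranks: 12.14→4, 12.52→5.5, 10.47→1.5
Rank sum = 4 + 5.5 + 1.5 = 11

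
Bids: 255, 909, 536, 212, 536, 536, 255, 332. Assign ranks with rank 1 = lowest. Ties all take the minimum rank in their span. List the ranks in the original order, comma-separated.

2, 8, 5, 1, 5, 5, 2, 4

Sorted (ascending): 212, 255, 255, 332, 536, 536, 536, 909
The 2 values of 255 occupy positions 2–3 → each gets rank 2.
The 3 values of 536 occupy positions 5–7 → each gets rank 5.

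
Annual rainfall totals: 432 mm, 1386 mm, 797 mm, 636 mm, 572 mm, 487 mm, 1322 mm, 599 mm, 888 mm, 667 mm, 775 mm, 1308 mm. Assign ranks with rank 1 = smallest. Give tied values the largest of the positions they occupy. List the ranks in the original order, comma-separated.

1, 12, 8, 5, 3, 2, 11, 4, 9, 6, 7, 10

Sorted (ascending): 432, 487, 572, 599, 636, 667, 775, 797, 888, 1308, 1322, 1386
No ties — each value takes its position as its rank.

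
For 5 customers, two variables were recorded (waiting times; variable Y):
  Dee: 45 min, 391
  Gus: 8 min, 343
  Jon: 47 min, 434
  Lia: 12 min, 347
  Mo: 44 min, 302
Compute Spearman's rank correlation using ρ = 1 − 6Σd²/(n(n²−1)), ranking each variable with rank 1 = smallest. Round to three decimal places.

Ranks of variable 1: 4, 1, 5, 2, 3
Ranks of variable 2: 4, 2, 5, 3, 1
d = r₁ − r₂: 0, -1, 0, -1, 2
d²: 0, 1, 0, 1, 4; Σd² = 6
ρ = 1 − 6·6/(5·24) = 1 − 36/120 = 0.700

0.700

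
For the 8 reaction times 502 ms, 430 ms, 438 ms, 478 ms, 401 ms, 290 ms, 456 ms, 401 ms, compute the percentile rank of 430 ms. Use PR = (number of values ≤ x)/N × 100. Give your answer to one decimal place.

N = 8.
Strictly below 430: 3. Equal to 430: 1.
PR = 4/8 × 100 = 50.0

50.0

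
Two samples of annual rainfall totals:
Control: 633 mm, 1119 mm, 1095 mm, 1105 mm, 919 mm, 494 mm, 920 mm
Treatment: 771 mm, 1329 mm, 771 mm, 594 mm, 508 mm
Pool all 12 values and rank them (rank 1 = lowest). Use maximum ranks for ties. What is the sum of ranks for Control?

50

Sorted (ascending): 494, 508, 594, 633, 771, 771, 919, 920, 1095, 1105, 1119, 1329
The 2 values of 771 occupy positions 5–6 → each gets rank 6.
Control values → pooled ranks: 633→4, 1119→11, 1095→9, 1105→10, 919→7, 494→1, 920→8
Rank sum = 4 + 11 + 9 + 10 + 7 + 1 + 8 = 50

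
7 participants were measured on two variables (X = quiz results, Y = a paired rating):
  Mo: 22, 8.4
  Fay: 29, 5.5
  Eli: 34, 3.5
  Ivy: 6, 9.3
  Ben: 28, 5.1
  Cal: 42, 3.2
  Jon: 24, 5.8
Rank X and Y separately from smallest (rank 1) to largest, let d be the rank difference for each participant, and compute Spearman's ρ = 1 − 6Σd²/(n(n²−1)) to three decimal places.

Ranks of variable 1: 2, 5, 6, 1, 4, 7, 3
Ranks of variable 2: 6, 4, 2, 7, 3, 1, 5
d = r₁ − r₂: -4, 1, 4, -6, 1, 6, -2
d²: 16, 1, 16, 36, 1, 36, 4; Σd² = 110
ρ = 1 − 6·110/(7·48) = 1 − 660/336 = -0.964

-0.964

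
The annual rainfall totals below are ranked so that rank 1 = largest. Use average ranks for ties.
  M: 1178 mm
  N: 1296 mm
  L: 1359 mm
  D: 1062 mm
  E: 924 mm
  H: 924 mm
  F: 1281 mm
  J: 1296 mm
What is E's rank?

Sorted (descending): 1359, 1296, 1296, 1281, 1178, 1062, 924, 924
The 2 values of 1296 occupy positions 2–3 → average rank (2+3)/2 = 2.5.
The 2 values of 924 occupy positions 7–8 → average rank (7+8)/2 = 7.5.
E has value 924 mm → rank 7.5.

7.5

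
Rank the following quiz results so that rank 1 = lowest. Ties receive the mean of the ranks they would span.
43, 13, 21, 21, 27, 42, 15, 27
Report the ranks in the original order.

8, 1, 3.5, 3.5, 5.5, 7, 2, 5.5

Sorted (ascending): 13, 15, 21, 21, 27, 27, 42, 43
The 2 values of 21 occupy positions 3–4 → average rank (3+4)/2 = 3.5.
The 2 values of 27 occupy positions 5–6 → average rank (5+6)/2 = 5.5.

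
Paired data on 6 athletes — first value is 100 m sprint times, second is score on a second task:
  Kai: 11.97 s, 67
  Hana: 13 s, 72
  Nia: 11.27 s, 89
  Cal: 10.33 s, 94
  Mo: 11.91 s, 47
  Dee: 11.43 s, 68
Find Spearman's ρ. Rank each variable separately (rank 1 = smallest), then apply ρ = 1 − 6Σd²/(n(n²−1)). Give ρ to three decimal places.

-0.600

Ranks of variable 1: 5, 6, 2, 1, 4, 3
Ranks of variable 2: 2, 4, 5, 6, 1, 3
d = r₁ − r₂: 3, 2, -3, -5, 3, 0
d²: 9, 4, 9, 25, 9, 0; Σd² = 56
ρ = 1 − 6·56/(6·35) = 1 − 336/210 = -0.600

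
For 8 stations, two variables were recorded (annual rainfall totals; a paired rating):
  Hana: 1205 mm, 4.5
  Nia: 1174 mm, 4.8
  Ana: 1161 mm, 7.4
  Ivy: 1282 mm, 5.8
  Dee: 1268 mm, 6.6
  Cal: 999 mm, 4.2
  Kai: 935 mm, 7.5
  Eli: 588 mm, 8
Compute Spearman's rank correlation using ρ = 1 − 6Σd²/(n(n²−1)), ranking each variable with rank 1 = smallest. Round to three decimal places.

Ranks of variable 1: 6, 5, 4, 8, 7, 3, 2, 1
Ranks of variable 2: 2, 3, 6, 4, 5, 1, 7, 8
d = r₁ − r₂: 4, 2, -2, 4, 2, 2, -5, -7
d²: 16, 4, 4, 16, 4, 4, 25, 49; Σd² = 122
ρ = 1 − 6·122/(8·63) = 1 − 732/504 = -0.452

-0.452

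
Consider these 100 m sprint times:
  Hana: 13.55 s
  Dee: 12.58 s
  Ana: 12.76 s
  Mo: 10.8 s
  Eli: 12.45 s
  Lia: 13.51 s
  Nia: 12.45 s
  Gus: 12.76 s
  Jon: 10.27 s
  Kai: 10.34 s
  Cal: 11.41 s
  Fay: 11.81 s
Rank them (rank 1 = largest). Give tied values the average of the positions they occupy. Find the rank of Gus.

3.5

Sorted (descending): 13.55, 13.51, 12.76, 12.76, 12.58, 12.45, 12.45, 11.81, 11.41, 10.8, 10.34, 10.27
The 2 values of 12.76 occupy positions 3–4 → average rank (3+4)/2 = 3.5.
The 2 values of 12.45 occupy positions 6–7 → average rank (6+7)/2 = 6.5.
Gus has value 12.76 s → rank 3.5.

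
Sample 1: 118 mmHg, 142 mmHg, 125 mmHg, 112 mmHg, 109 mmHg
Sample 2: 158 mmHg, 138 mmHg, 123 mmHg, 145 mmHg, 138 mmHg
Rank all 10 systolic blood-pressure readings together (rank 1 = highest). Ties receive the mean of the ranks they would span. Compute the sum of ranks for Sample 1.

Sorted (descending): 158, 145, 142, 138, 138, 125, 123, 118, 112, 109
The 2 values of 138 occupy positions 4–5 → average rank (4+5)/2 = 4.5.
Sample 1 values → pooled ranks: 118→8, 142→3, 125→6, 112→9, 109→10
Rank sum = 8 + 3 + 6 + 9 + 10 = 36

36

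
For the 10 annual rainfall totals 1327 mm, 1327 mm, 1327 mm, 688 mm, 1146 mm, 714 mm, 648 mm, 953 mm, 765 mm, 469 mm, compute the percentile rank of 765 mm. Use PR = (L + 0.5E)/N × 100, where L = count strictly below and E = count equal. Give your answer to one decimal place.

N = 10.
Strictly below 765: 4. Equal to 765: 1.
PR = (4 + 0.5·1)/10 × 100 = 45.0

45.0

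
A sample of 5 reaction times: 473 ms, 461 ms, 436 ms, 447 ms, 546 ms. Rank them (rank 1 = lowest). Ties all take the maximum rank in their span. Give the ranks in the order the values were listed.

4, 3, 1, 2, 5

Sorted (ascending): 436, 447, 461, 473, 546
No ties — each value takes its position as its rank.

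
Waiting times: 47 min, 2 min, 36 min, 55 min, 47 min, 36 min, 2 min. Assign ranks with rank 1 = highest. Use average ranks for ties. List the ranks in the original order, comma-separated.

Sorted (descending): 55, 47, 47, 36, 36, 2, 2
The 2 values of 47 occupy positions 2–3 → average rank (2+3)/2 = 2.5.
The 2 values of 36 occupy positions 4–5 → average rank (4+5)/2 = 4.5.
The 2 values of 2 occupy positions 6–7 → average rank (6+7)/2 = 6.5.

2.5, 6.5, 4.5, 1, 2.5, 4.5, 6.5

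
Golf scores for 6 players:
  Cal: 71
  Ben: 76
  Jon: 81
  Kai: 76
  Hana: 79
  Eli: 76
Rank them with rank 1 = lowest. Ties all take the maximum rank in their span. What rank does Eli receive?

Sorted (ascending): 71, 76, 76, 76, 79, 81
The 3 values of 76 occupy positions 2–4 → each gets rank 4.
Eli has value 76 → rank 4.

4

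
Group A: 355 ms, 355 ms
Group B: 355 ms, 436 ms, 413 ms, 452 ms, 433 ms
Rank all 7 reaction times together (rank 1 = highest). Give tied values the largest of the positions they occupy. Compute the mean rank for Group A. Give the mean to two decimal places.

7.00

Sorted (descending): 452, 436, 433, 413, 355, 355, 355
The 3 values of 355 occupy positions 5–7 → each gets rank 7.
Group A values → pooled ranks: 355→7, 355→7
Mean rank = (7 + 7) / 2 = 7.00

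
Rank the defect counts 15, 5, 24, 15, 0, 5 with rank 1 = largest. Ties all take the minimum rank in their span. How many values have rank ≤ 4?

5

Sorted (descending): 24, 15, 15, 5, 5, 0
The 2 values of 15 occupy positions 2–3 → each gets rank 2.
The 2 values of 5 occupy positions 4–5 → each gets rank 4.
Ranks ≤ 4: {1, 2, 2, 4, 4} → 5 values.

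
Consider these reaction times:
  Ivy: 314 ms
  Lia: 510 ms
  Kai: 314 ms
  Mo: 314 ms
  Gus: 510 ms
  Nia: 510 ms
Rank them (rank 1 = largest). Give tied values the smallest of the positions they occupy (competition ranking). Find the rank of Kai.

Sorted (descending): 510, 510, 510, 314, 314, 314
The 3 values of 510 occupy positions 1–3 → each gets rank 1.
The 3 values of 314 occupy positions 4–6 → each gets rank 4.
Kai has value 314 ms → rank 4.

4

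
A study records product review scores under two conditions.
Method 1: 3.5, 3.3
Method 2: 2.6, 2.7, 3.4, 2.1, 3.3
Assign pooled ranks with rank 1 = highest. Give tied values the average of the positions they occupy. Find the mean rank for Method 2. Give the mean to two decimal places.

4.70

Sorted (descending): 3.5, 3.4, 3.3, 3.3, 2.7, 2.6, 2.1
The 2 values of 3.3 occupy positions 3–4 → average rank (3+4)/2 = 3.5.
Method 2 values → pooled ranks: 2.6→6, 2.7→5, 3.4→2, 2.1→7, 3.3→3.5
Mean rank = (6 + 5 + 2 + 7 + 3.5) / 5 = 4.70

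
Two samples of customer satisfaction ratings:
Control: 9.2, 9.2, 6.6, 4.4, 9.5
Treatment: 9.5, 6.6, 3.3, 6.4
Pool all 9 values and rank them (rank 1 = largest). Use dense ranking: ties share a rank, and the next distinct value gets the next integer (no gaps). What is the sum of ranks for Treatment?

14

Sorted (descending): 9.5, 9.5, 9.2, 9.2, 6.6, 6.6, 6.4, 4.4, 3.3
The 2 values of 9.5 share dense rank 1.
The 2 values of 9.2 share dense rank 2.
The 2 values of 6.6 share dense rank 3.
Remaining distinct values take the next consecutive integers.
Treatment values → pooled ranks: 9.5→1, 6.6→3, 3.3→6, 6.4→4
Rank sum = 1 + 3 + 6 + 4 = 14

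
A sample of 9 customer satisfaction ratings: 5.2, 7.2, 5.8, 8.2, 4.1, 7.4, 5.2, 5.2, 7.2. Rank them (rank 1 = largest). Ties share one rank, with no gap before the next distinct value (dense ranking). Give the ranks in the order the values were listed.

5, 3, 4, 1, 6, 2, 5, 5, 3

Sorted (descending): 8.2, 7.4, 7.2, 7.2, 5.8, 5.2, 5.2, 5.2, 4.1
The 2 values of 7.2 share dense rank 3.
The 3 values of 5.2 share dense rank 5.
Remaining distinct values take the next consecutive integers.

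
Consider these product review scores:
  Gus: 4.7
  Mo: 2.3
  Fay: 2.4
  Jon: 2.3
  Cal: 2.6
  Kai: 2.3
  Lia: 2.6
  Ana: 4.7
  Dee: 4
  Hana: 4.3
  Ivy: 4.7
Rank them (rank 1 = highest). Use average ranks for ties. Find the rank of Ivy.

2

Sorted (descending): 4.7, 4.7, 4.7, 4.3, 4, 2.6, 2.6, 2.4, 2.3, 2.3, 2.3
The 3 values of 4.7 occupy positions 1–3 → average rank 2.
The 2 values of 2.6 occupy positions 6–7 → average rank (6+7)/2 = 6.5.
The 3 values of 2.3 occupy positions 9–11 → average rank 10.
Ivy has value 4.7 → rank 2.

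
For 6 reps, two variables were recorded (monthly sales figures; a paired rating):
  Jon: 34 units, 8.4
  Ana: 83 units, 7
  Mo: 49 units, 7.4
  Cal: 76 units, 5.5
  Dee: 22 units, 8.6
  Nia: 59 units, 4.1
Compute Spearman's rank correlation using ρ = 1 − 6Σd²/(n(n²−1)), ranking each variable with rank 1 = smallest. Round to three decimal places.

Ranks of variable 1: 2, 6, 3, 5, 1, 4
Ranks of variable 2: 5, 3, 4, 2, 6, 1
d = r₁ − r₂: -3, 3, -1, 3, -5, 3
d²: 9, 9, 1, 9, 25, 9; Σd² = 62
ρ = 1 − 6·62/(6·35) = 1 − 372/210 = -0.771

-0.771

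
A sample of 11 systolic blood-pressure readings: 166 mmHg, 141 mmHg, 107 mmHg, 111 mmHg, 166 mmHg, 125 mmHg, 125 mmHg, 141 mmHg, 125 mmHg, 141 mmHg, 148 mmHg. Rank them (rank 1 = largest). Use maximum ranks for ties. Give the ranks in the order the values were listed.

2, 6, 11, 10, 2, 9, 9, 6, 9, 6, 3

Sorted (descending): 166, 166, 148, 141, 141, 141, 125, 125, 125, 111, 107
The 2 values of 166 occupy positions 1–2 → each gets rank 2.
The 3 values of 141 occupy positions 4–6 → each gets rank 6.
The 3 values of 125 occupy positions 7–9 → each gets rank 9.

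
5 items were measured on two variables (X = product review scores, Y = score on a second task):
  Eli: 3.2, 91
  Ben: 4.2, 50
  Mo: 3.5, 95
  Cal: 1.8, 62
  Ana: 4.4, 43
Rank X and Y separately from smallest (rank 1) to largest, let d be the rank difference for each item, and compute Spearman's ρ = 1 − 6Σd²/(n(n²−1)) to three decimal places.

-0.600

Ranks of variable 1: 2, 4, 3, 1, 5
Ranks of variable 2: 4, 2, 5, 3, 1
d = r₁ − r₂: -2, 2, -2, -2, 4
d²: 4, 4, 4, 4, 16; Σd² = 32
ρ = 1 − 6·32/(5·24) = 1 − 192/120 = -0.600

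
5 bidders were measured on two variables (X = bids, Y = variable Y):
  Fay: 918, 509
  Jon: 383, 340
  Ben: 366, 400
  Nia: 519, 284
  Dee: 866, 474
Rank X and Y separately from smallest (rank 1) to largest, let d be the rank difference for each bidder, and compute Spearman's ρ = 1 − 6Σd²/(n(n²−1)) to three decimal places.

Ranks of variable 1: 5, 2, 1, 3, 4
Ranks of variable 2: 5, 2, 3, 1, 4
d = r₁ − r₂: 0, 0, -2, 2, 0
d²: 0, 0, 4, 4, 0; Σd² = 8
ρ = 1 − 6·8/(5·24) = 1 − 48/120 = 0.600

0.600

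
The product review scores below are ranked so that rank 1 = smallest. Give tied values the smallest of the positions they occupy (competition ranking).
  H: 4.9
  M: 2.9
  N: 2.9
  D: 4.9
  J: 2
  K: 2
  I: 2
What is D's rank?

6

Sorted (ascending): 2, 2, 2, 2.9, 2.9, 4.9, 4.9
The 3 values of 2 occupy positions 1–3 → each gets rank 1.
The 2 values of 2.9 occupy positions 4–5 → each gets rank 4.
The 2 values of 4.9 occupy positions 6–7 → each gets rank 6.
D has value 4.9 → rank 6.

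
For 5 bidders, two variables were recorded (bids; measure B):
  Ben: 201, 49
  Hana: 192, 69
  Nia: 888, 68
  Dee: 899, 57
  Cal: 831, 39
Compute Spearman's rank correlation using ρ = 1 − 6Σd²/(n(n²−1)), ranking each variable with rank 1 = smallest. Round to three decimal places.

-0.200

Ranks of variable 1: 2, 1, 4, 5, 3
Ranks of variable 2: 2, 5, 4, 3, 1
d = r₁ − r₂: 0, -4, 0, 2, 2
d²: 0, 16, 0, 4, 4; Σd² = 24
ρ = 1 − 6·24/(5·24) = 1 − 144/120 = -0.200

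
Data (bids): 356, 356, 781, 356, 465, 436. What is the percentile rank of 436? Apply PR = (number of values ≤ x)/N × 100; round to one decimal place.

66.7

N = 6.
Strictly below 436: 3. Equal to 436: 1.
PR = 4/6 × 100 = 66.7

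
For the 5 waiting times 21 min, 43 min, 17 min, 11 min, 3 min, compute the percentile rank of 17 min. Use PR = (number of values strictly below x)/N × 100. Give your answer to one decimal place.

N = 5.
Strictly below 17: 2. Equal to 17: 1.
PR = 2/5 × 100 = 40.0

40.0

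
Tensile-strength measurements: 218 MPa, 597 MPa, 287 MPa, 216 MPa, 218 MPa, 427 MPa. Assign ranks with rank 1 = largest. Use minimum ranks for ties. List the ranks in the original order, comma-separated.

4, 1, 3, 6, 4, 2

Sorted (descending): 597, 427, 287, 218, 218, 216
The 2 values of 218 occupy positions 4–5 → each gets rank 4.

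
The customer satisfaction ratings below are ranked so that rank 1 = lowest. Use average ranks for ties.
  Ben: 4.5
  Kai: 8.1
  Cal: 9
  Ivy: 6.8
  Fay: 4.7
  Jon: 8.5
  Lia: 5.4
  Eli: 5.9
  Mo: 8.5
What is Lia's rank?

Sorted (ascending): 4.5, 4.7, 5.4, 5.9, 6.8, 8.1, 8.5, 8.5, 9
The 2 values of 8.5 occupy positions 7–8 → average rank (7+8)/2 = 7.5.
Lia has value 5.4 → rank 3.

3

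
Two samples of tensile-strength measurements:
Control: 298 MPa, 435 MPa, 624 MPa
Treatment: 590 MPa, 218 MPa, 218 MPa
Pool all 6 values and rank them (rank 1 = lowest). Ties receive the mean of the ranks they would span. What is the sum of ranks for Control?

Sorted (ascending): 218, 218, 298, 435, 590, 624
The 2 values of 218 occupy positions 1–2 → average rank (1+2)/2 = 1.5.
Control values → pooled ranks: 298→3, 435→4, 624→6
Rank sum = 3 + 4 + 6 = 13

13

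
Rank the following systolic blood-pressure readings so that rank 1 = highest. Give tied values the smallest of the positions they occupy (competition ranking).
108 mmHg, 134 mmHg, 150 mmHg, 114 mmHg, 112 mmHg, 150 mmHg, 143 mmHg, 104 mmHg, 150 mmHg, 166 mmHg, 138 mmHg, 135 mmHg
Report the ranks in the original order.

Sorted (descending): 166, 150, 150, 150, 143, 138, 135, 134, 114, 112, 108, 104
The 3 values of 150 occupy positions 2–4 → each gets rank 2.

11, 8, 2, 9, 10, 2, 5, 12, 2, 1, 6, 7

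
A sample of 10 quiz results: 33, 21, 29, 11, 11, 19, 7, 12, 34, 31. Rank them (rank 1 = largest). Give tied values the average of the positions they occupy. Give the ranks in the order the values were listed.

2, 5, 4, 8.5, 8.5, 6, 10, 7, 1, 3

Sorted (descending): 34, 33, 31, 29, 21, 19, 12, 11, 11, 7
The 2 values of 11 occupy positions 8–9 → average rank (8+9)/2 = 8.5.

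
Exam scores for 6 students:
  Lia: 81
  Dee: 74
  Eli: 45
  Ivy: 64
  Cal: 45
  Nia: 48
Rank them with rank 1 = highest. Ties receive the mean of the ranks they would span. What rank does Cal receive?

5.5

Sorted (descending): 81, 74, 64, 48, 45, 45
The 2 values of 45 occupy positions 5–6 → average rank (5+6)/2 = 5.5.
Cal has value 45 → rank 5.5.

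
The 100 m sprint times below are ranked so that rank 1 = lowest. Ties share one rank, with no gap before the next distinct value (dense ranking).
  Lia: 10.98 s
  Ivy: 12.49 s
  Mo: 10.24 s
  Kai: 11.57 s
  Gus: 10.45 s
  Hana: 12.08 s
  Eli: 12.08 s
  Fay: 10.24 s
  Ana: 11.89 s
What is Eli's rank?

6

Sorted (ascending): 10.24, 10.24, 10.45, 10.98, 11.57, 11.89, 12.08, 12.08, 12.49
The 2 values of 10.24 share dense rank 1.
The 2 values of 12.08 share dense rank 6.
Remaining distinct values take the next consecutive integers.
Eli has value 12.08 s → rank 6.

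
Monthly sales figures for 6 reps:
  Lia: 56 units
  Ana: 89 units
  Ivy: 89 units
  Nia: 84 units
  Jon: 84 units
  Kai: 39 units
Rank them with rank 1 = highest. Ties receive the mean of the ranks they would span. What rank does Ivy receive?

1.5

Sorted (descending): 89, 89, 84, 84, 56, 39
The 2 values of 89 occupy positions 1–2 → average rank (1+2)/2 = 1.5.
The 2 values of 84 occupy positions 3–4 → average rank (3+4)/2 = 3.5.
Ivy has value 89 units → rank 1.5.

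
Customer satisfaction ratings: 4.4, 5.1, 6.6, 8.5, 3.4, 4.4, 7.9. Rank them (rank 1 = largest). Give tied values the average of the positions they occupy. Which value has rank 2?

7.9

Sorted (descending): 8.5, 7.9, 6.6, 5.1, 4.4, 4.4, 3.4
The 2 values of 4.4 occupy positions 5–6 → average rank (5+6)/2 = 5.5.
Rank 2 → value 7.9.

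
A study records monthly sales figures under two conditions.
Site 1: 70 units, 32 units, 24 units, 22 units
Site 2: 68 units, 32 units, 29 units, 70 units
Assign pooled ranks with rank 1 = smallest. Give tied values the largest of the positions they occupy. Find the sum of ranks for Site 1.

Sorted (ascending): 22, 24, 29, 32, 32, 68, 70, 70
The 2 values of 32 occupy positions 4–5 → each gets rank 5.
The 2 values of 70 occupy positions 7–8 → each gets rank 8.
Site 1 values → pooled ranks: 70→8, 32→5, 24→2, 22→1
Rank sum = 8 + 5 + 2 + 1 = 16

16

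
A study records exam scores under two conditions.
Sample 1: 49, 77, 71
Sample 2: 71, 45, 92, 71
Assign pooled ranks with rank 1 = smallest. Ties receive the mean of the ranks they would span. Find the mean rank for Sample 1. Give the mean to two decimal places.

4.00

Sorted (ascending): 45, 49, 71, 71, 71, 77, 92
The 3 values of 71 occupy positions 3–5 → average rank 4.
Sample 1 values → pooled ranks: 49→2, 77→6, 71→4
Mean rank = (2 + 6 + 4) / 3 = 4.00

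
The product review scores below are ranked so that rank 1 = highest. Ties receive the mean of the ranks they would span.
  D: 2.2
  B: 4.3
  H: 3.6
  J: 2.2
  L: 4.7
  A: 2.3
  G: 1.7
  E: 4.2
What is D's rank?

Sorted (descending): 4.7, 4.3, 4.2, 3.6, 2.3, 2.2, 2.2, 1.7
The 2 values of 2.2 occupy positions 6–7 → average rank (6+7)/2 = 6.5.
D has value 2.2 → rank 6.5.

6.5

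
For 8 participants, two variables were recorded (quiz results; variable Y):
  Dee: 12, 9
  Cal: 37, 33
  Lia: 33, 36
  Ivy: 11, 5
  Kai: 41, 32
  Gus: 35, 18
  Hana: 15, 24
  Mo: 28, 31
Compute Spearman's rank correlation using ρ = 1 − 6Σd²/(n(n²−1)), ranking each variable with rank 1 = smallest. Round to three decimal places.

Ranks of variable 1: 2, 7, 5, 1, 8, 6, 3, 4
Ranks of variable 2: 2, 7, 8, 1, 6, 3, 4, 5
d = r₁ − r₂: 0, 0, -3, 0, 2, 3, -1, -1
d²: 0, 0, 9, 0, 4, 9, 1, 1; Σd² = 24
ρ = 1 − 6·24/(8·63) = 1 − 144/504 = 0.714

0.714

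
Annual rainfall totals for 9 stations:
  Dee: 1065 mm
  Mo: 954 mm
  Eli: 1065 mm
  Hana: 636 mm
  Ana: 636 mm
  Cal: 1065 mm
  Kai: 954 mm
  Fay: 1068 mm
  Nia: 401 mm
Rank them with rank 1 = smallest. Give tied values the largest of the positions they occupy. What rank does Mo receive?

5

Sorted (ascending): 401, 636, 636, 954, 954, 1065, 1065, 1065, 1068
The 2 values of 636 occupy positions 2–3 → each gets rank 3.
The 2 values of 954 occupy positions 4–5 → each gets rank 5.
The 3 values of 1065 occupy positions 6–8 → each gets rank 8.
Mo has value 954 mm → rank 5.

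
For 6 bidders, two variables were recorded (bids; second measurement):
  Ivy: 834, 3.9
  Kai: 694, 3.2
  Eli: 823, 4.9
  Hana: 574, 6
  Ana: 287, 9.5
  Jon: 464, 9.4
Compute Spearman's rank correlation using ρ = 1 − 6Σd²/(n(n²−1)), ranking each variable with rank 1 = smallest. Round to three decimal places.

-0.829

Ranks of variable 1: 6, 4, 5, 3, 1, 2
Ranks of variable 2: 2, 1, 3, 4, 6, 5
d = r₁ − r₂: 4, 3, 2, -1, -5, -3
d²: 16, 9, 4, 1, 25, 9; Σd² = 64
ρ = 1 − 6·64/(6·35) = 1 − 384/210 = -0.829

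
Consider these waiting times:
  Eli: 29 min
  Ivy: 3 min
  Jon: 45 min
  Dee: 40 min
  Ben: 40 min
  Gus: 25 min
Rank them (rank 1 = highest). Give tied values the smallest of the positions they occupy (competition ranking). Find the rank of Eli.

4

Sorted (descending): 45, 40, 40, 29, 25, 3
The 2 values of 40 occupy positions 2–3 → each gets rank 2.
Eli has value 29 min → rank 4.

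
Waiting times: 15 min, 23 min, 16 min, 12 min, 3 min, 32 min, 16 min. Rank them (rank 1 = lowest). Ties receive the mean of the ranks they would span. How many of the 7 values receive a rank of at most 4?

Sorted (ascending): 3, 12, 15, 16, 16, 23, 32
The 2 values of 16 occupy positions 4–5 → average rank (4+5)/2 = 4.5.
Ranks ≤ 4: {1, 2, 3} → 3 values.

3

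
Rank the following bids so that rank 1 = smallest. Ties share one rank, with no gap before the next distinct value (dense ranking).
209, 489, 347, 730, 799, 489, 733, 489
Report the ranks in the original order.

Sorted (ascending): 209, 347, 489, 489, 489, 730, 733, 799
The 3 values of 489 share dense rank 3.
Remaining distinct values take the next consecutive integers.

1, 3, 2, 4, 6, 3, 5, 3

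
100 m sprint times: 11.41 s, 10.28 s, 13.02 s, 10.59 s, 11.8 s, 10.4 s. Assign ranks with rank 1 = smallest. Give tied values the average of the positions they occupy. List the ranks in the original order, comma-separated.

4, 1, 6, 3, 5, 2

Sorted (ascending): 10.28, 10.4, 10.59, 11.41, 11.8, 13.02
No ties — each value takes its position as its rank.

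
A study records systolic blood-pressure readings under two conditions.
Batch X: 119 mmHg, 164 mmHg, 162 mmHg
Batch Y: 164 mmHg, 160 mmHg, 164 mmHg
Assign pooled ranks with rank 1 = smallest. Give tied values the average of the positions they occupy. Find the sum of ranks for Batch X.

Sorted (ascending): 119, 160, 162, 164, 164, 164
The 3 values of 164 occupy positions 4–6 → average rank 5.
Batch X values → pooled ranks: 119→1, 164→5, 162→3
Rank sum = 1 + 5 + 3 = 9

9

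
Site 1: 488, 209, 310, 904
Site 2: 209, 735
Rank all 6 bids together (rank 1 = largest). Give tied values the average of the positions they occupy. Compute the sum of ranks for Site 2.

Sorted (descending): 904, 735, 488, 310, 209, 209
The 2 values of 209 occupy positions 5–6 → average rank (5+6)/2 = 5.5.
Site 2 values → pooled ranks: 209→5.5, 735→2
Rank sum = 5.5 + 2 = 7.5

7.5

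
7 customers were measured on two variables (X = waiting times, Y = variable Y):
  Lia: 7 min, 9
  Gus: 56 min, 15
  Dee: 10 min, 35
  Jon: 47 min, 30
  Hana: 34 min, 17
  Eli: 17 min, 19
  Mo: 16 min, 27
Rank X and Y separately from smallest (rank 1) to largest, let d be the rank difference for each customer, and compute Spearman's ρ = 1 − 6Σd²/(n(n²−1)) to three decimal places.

-0.036

Ranks of variable 1: 1, 7, 2, 6, 5, 4, 3
Ranks of variable 2: 1, 2, 7, 6, 3, 4, 5
d = r₁ − r₂: 0, 5, -5, 0, 2, 0, -2
d²: 0, 25, 25, 0, 4, 0, 4; Σd² = 58
ρ = 1 − 6·58/(7·48) = 1 − 348/336 = -0.036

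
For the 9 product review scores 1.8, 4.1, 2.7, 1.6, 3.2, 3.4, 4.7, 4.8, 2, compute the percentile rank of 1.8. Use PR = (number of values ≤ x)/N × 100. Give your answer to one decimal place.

N = 9.
Strictly below 1.8: 1. Equal to 1.8: 1.
PR = 2/9 × 100 = 22.2

22.2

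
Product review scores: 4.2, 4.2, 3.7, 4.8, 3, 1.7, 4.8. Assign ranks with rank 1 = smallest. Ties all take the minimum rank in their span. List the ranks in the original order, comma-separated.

4, 4, 3, 6, 2, 1, 6

Sorted (ascending): 1.7, 3, 3.7, 4.2, 4.2, 4.8, 4.8
The 2 values of 4.2 occupy positions 4–5 → each gets rank 4.
The 2 values of 4.8 occupy positions 6–7 → each gets rank 6.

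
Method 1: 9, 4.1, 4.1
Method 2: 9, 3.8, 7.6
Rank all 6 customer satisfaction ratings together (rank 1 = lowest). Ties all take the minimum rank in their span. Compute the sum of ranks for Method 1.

Sorted (ascending): 3.8, 4.1, 4.1, 7.6, 9, 9
The 2 values of 4.1 occupy positions 2–3 → each gets rank 2.
The 2 values of 9 occupy positions 5–6 → each gets rank 5.
Method 1 values → pooled ranks: 9→5, 4.1→2, 4.1→2
Rank sum = 5 + 2 + 2 = 9

9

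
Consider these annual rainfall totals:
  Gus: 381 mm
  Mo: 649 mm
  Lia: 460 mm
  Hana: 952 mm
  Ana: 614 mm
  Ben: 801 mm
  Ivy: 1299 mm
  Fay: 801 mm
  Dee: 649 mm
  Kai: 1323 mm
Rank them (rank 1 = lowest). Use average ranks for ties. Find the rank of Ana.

Sorted (ascending): 381, 460, 614, 649, 649, 801, 801, 952, 1299, 1323
The 2 values of 649 occupy positions 4–5 → average rank (4+5)/2 = 4.5.
The 2 values of 801 occupy positions 6–7 → average rank (6+7)/2 = 6.5.
Ana has value 614 mm → rank 3.

3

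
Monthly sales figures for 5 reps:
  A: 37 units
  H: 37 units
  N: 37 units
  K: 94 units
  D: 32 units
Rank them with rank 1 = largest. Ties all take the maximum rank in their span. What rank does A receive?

4

Sorted (descending): 94, 37, 37, 37, 32
The 3 values of 37 occupy positions 2–4 → each gets rank 4.
A has value 37 units → rank 4.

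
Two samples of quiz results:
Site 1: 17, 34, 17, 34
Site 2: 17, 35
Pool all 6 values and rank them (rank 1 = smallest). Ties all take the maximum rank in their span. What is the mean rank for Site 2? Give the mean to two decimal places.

Sorted (ascending): 17, 17, 17, 34, 34, 35
The 3 values of 17 occupy positions 1–3 → each gets rank 3.
The 2 values of 34 occupy positions 4–5 → each gets rank 5.
Site 2 values → pooled ranks: 17→3, 35→6
Mean rank = (3 + 6) / 2 = 4.50

4.50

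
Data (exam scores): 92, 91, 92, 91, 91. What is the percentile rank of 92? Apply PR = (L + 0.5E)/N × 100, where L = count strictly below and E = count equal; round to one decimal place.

80.0

N = 5.
Strictly below 92: 3. Equal to 92: 2.
PR = (3 + 0.5·2)/5 × 100 = 80.0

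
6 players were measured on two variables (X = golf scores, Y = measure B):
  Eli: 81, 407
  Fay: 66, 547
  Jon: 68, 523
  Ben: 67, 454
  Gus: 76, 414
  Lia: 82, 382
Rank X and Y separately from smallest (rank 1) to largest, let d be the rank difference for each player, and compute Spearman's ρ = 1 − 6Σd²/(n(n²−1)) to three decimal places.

Ranks of variable 1: 5, 1, 3, 2, 4, 6
Ranks of variable 2: 2, 6, 5, 4, 3, 1
d = r₁ − r₂: 3, -5, -2, -2, 1, 5
d²: 9, 25, 4, 4, 1, 25; Σd² = 68
ρ = 1 − 6·68/(6·35) = 1 − 408/210 = -0.943

-0.943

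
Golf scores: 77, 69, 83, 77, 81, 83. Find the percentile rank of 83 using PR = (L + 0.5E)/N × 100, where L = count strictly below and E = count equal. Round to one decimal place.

N = 6.
Strictly below 83: 4. Equal to 83: 2.
PR = (4 + 0.5·2)/6 × 100 = 83.3

83.3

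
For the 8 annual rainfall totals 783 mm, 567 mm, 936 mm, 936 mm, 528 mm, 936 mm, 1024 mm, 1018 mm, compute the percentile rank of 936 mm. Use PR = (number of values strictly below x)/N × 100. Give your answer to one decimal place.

N = 8.
Strictly below 936: 3. Equal to 936: 3.
PR = 3/8 × 100 = 37.5

37.5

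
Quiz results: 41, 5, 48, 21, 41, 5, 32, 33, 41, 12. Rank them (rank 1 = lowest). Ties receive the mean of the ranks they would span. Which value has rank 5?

32

Sorted (ascending): 5, 5, 12, 21, 32, 33, 41, 41, 41, 48
The 2 values of 5 occupy positions 1–2 → average rank (1+2)/2 = 1.5.
The 3 values of 41 occupy positions 7–9 → average rank 8.
Rank 5 → value 32.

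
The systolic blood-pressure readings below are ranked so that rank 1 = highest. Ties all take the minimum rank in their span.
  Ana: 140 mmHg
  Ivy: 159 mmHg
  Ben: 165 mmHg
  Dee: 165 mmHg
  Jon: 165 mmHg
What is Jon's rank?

1

Sorted (descending): 165, 165, 165, 159, 140
The 3 values of 165 occupy positions 1–3 → each gets rank 1.
Jon has value 165 mmHg → rank 1.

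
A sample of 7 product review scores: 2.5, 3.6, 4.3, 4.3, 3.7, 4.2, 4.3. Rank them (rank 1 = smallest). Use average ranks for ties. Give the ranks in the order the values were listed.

Sorted (ascending): 2.5, 3.6, 3.7, 4.2, 4.3, 4.3, 4.3
The 3 values of 4.3 occupy positions 5–7 → average rank 6.

1, 2, 6, 6, 3, 4, 6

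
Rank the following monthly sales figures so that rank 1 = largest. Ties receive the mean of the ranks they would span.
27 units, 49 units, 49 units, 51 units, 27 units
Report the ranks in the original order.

Sorted (descending): 51, 49, 49, 27, 27
The 2 values of 49 occupy positions 2–3 → average rank (2+3)/2 = 2.5.
The 2 values of 27 occupy positions 4–5 → average rank (4+5)/2 = 4.5.

4.5, 2.5, 2.5, 1, 4.5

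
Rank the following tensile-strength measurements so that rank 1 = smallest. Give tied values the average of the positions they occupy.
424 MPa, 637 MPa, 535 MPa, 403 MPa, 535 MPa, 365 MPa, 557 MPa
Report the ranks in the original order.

Sorted (ascending): 365, 403, 424, 535, 535, 557, 637
The 2 values of 535 occupy positions 4–5 → average rank (4+5)/2 = 4.5.

3, 7, 4.5, 2, 4.5, 1, 6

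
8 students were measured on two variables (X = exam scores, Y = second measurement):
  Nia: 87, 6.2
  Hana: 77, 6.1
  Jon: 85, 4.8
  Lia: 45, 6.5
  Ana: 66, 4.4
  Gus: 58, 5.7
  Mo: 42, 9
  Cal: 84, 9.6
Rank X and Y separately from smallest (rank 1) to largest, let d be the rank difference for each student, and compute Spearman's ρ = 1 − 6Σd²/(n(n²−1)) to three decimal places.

-0.190

Ranks of variable 1: 8, 5, 7, 2, 4, 3, 1, 6
Ranks of variable 2: 5, 4, 2, 6, 1, 3, 7, 8
d = r₁ − r₂: 3, 1, 5, -4, 3, 0, -6, -2
d²: 9, 1, 25, 16, 9, 0, 36, 4; Σd² = 100
ρ = 1 − 6·100/(8·63) = 1 − 600/504 = -0.190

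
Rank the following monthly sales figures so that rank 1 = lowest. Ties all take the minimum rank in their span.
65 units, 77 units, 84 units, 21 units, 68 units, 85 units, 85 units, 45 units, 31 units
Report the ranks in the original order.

Sorted (ascending): 21, 31, 45, 65, 68, 77, 84, 85, 85
The 2 values of 85 occupy positions 8–9 → each gets rank 8.

4, 6, 7, 1, 5, 8, 8, 3, 2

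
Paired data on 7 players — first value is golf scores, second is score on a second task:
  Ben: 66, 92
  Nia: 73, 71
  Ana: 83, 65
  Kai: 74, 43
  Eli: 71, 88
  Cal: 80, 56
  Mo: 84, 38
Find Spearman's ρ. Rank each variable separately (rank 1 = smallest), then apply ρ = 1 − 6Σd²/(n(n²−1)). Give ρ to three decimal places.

-0.857

Ranks of variable 1: 1, 3, 6, 4, 2, 5, 7
Ranks of variable 2: 7, 5, 4, 2, 6, 3, 1
d = r₁ − r₂: -6, -2, 2, 2, -4, 2, 6
d²: 36, 4, 4, 4, 16, 4, 36; Σd² = 104
ρ = 1 − 6·104/(7·48) = 1 − 624/336 = -0.857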